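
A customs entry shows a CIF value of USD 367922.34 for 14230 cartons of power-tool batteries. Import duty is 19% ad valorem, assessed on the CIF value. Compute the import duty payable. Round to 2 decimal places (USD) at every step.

Import duty = 367922.34 × 19% = 69905.24

Import duty: USD 69905.24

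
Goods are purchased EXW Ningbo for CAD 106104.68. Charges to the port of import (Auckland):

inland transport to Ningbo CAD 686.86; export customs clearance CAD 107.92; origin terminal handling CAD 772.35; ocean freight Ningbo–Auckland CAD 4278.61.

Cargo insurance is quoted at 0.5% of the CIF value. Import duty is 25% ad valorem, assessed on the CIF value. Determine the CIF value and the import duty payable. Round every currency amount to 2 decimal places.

Let C be the CIF value. C = EXW price + pre-shipment costs + freight + 0.5% × C
C − 0.5% × C = 106104.68 + 686.86 + 107.92 + 772.35 + 4278.61
0.995 × C = 111950.42
C = 111950.42 / 0.995 = 112512.98
Insurance premium = 0.5% × 112512.98 = 562.56
Import duty = 112512.98 × 25% = 28128.25

CIF value: CAD 112512.98; import duty: CAD 28128.25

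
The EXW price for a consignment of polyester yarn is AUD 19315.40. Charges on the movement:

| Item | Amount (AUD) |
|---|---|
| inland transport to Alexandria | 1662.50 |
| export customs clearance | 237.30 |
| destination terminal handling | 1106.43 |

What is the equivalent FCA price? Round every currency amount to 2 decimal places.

FCA price: AUD 21215.20

Not relevant to the conversion: destination terminal — on the buyer under both terms; not part of either seller's price.
From EXW to FCA, the seller additionally bears: inland to port, export clearance.
FCA price = 19315.40 + 1662.50 + 237.30 = 21215.20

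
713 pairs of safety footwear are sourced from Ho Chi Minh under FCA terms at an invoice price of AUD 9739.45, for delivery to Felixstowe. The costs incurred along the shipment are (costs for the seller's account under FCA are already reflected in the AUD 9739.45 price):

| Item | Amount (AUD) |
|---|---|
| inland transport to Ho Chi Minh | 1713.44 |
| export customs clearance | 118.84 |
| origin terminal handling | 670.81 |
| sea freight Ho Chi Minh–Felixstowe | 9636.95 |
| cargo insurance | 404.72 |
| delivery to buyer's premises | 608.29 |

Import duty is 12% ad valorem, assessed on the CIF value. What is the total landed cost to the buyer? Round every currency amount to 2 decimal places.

FCA: the seller delivers export-cleared goods to the carrier; the buyer bears costs from that point.
Already in the invoice (seller's account under FCA): inland to port, export clearance — exclude.
CIF value = FCA price + origin terminal + freight + insurance = 9739.45 + 670.81 + 9636.95 + 404.72 = 20451.93
Import duty = 20451.93 × 12% = 2454.23
Buyer bears: origin terminal 670.81 + freight 9636.95 + insurance 404.72 + delivery 608.29 + duty 2454.23 = 13775.00
Landed cost = invoice 9739.45 + 13775.00 = 23514.45

Total landed cost: AUD 23514.45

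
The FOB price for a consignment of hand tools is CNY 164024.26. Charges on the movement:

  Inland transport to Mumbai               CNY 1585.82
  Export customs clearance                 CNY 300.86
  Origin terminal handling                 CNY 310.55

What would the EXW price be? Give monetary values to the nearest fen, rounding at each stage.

From FOB to EXW, the seller no longer bears: inland to port, export clearance, origin terminal.
EXW price = 164024.26 − 1585.82 − 300.86 − 310.55 = 161827.03

EXW price: CNY 161827.03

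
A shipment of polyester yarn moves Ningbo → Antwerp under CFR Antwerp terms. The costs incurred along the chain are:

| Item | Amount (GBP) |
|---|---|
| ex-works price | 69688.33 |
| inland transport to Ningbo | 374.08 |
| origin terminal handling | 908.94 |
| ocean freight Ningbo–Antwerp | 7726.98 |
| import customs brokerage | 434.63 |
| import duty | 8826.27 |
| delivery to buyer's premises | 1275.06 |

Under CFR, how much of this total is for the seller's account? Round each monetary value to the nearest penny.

CFR: the seller pays costs through ocean freight to the destination port, but not insurance.
Seller's account: goods 69688.33 + inland to port 374.08 + origin terminal 908.94 + freight 7726.98 = 78698.33
Buyer's account: brokerage 434.63 + duty 8826.27 + delivery 1275.06 = 10535.96

Seller's account: GBP 78698.33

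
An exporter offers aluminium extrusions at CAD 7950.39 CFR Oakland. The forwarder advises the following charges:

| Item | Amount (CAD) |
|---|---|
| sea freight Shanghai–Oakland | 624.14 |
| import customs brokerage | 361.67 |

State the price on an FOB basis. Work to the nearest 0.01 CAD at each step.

Not relevant to the conversion: brokerage — on the buyer under both terms; not part of either seller's price.
From CFR to FOB, the seller no longer bears: freight.
FOB price = 7950.39 − 624.14 = 7326.25

FOB price: CAD 7326.25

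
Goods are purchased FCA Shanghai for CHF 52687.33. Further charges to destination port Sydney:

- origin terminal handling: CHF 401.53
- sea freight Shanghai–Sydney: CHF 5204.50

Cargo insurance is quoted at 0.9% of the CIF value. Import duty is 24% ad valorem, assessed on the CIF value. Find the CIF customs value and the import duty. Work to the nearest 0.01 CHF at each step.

Let C be the CIF value. C = FCA price + pre-shipment costs + freight + 0.9% × C
C − 0.9% × C = 52687.33 + 401.53 + 5204.50
0.991 × C = 58293.36
C = 58293.36 / 0.991 = 58822.76
Insurance premium = 0.9% × 58822.76 = 529.40
Import duty = 58822.76 × 24% = 14117.46

CIF value: CHF 58822.76; import duty: CHF 14117.46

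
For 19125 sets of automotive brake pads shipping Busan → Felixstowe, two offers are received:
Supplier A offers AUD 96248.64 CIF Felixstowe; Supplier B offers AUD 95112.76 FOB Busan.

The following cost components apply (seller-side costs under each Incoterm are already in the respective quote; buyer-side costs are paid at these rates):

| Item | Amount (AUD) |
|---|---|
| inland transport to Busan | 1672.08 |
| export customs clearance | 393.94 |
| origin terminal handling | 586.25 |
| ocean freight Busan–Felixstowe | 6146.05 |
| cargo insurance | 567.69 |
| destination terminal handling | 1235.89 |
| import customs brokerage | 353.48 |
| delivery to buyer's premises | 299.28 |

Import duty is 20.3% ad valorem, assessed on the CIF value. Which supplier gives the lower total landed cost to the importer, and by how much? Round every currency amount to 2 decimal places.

Supplier A (CIF):
The CIF price already equals the CIF value: 96248.64
Import duty = 96248.64 × 20.3% = 19538.47
Buyer bears (A): 1235.89 + 353.48 + 299.28 = 1888.65
Landed cost (A) = invoice 96248.64 + 1888.65 + duty 19538.47 = 117675.76
Supplier B (FOB):
CIF value = FOB price + freight + insurance = 95112.76 + 6146.05 + 567.69 = 101826.50
Import duty = 101826.50 × 20.3% = 20670.78
Buyer bears (B): 6146.05 + 567.69 + 1235.89 + 353.48 + 299.28 = 8602.39
Landed cost (B) = invoice 95112.76 + 8602.39 + duty 20670.78 = 124385.93
Difference = |117675.76 − 124385.93| = 6710.17

Supplier A is cheaper by AUD 6710.17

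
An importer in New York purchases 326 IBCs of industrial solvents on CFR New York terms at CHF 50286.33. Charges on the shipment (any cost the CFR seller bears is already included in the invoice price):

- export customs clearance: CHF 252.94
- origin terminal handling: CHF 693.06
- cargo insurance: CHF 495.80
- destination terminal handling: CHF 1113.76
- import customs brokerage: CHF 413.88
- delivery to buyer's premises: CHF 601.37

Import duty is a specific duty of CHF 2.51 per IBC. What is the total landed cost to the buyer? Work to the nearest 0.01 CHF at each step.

Total landed cost: CHF 53729.40

CFR: the seller pays costs through ocean freight to the destination port, but not insurance.
Already in the invoice (seller's account under CFR): export clearance, origin terminal — exclude.
CIF value = CFR price + insurance = 50286.33 + 495.80 = 50782.13
Import duty = 326 × 2.51 = 818.26
Buyer bears: insurance 495.80 + destination terminal 1113.76 + brokerage 413.88 + delivery 601.37 + duty 818.26 = 3443.07
Landed cost = invoice 50286.33 + 3443.07 = 53729.40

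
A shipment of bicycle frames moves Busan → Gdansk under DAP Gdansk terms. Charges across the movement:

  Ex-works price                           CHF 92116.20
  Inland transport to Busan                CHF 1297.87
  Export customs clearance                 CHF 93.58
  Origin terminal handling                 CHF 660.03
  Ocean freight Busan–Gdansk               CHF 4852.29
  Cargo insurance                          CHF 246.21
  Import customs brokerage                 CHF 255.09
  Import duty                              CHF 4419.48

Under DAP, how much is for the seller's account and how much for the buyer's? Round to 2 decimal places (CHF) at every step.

DAP: the seller bears all costs to the named destination except import duty and clearance.
Seller's account: goods 92116.20 + inland to port 1297.87 + export clearance 93.58 + origin terminal 660.03 + freight 4852.29 + insurance 246.21 = 99266.18
Buyer's account: brokerage 255.09 + duty 4419.48 = 4674.57

Seller: CHF 99266.18; buyer: CHF 4674.57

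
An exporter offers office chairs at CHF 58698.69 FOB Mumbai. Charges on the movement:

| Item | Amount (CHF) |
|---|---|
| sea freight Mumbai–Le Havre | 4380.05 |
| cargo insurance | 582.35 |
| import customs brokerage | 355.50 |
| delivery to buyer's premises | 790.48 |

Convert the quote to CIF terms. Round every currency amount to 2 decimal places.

Not relevant to the conversion: brokerage, delivery — on the buyer under both terms; not part of either seller's price.
From FOB to CIF, the seller additionally bears: freight, insurance.
CIF price = 58698.69 + 4380.05 + 582.35 = 63661.09

CIF price: CHF 63661.09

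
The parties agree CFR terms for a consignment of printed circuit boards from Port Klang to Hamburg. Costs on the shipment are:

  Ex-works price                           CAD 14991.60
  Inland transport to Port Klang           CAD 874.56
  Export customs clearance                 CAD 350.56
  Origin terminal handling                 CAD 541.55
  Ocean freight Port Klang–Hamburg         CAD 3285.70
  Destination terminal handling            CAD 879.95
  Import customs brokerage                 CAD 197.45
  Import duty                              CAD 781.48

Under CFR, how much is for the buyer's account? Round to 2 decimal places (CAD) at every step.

CFR: the seller pays costs through ocean freight to the destination port, but not insurance.
Seller's account: goods 14991.60 + inland to port 874.56 + export clearance 350.56 + origin terminal 541.55 + freight 3285.70 = 20043.97
Buyer's account: destination terminal 879.95 + brokerage 197.45 + duty 781.48 = 1858.88

Buyer's account: CAD 1858.88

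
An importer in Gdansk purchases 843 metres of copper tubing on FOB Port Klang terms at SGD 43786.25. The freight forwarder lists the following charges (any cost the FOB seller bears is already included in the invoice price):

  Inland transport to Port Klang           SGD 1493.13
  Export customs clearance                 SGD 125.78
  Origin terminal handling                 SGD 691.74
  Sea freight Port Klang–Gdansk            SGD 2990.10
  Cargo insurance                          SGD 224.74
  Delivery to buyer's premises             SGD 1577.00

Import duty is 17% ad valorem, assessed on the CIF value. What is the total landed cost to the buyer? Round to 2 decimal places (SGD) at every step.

FOB: the seller bears costs until goods are on board at the origin port; the buyer bears freight, insurance and all costs thereafter.
Already in the invoice (seller's account under FOB): inland to port, export clearance, origin terminal — exclude.
CIF value = FOB price + freight + insurance = 43786.25 + 2990.10 + 224.74 = 47001.09
Import duty = 47001.09 × 17% = 7990.19
Buyer bears: freight 2990.10 + insurance 224.74 + delivery 1577.00 + duty 7990.19 = 12782.03
Landed cost = invoice 43786.25 + 12782.03 = 56568.28

Total landed cost: SGD 56568.28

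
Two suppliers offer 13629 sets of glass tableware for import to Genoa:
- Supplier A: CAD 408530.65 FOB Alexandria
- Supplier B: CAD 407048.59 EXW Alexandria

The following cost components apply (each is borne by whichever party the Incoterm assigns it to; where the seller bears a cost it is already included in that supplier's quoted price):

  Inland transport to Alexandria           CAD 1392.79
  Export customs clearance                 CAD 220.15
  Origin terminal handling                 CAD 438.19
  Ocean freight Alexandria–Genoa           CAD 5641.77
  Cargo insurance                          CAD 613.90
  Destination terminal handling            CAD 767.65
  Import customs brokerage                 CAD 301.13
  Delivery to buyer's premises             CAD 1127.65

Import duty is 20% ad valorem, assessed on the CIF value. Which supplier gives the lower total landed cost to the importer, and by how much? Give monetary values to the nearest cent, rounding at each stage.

Supplier A (FOB):
CIF value = FOB price + freight + insurance = 408530.65 + 5641.77 + 613.90 = 414786.32
Import duty = 414786.32 × 20% = 82957.26
Buyer bears (A): 5641.77 + 613.90 + 767.65 + 301.13 + 1127.65 = 8452.10
Landed cost (A) = invoice 408530.65 + 8452.10 + duty 82957.26 = 499940.01
Supplier B (EXW):
CIF value = EXW price + inland to port + export clearance + origin terminal + freight + insurance = 407048.59 + 1392.79 + 220.15 + 438.19 + 5641.77 + 613.90 = 415355.39
Import duty = 415355.39 × 20% = 83071.08
Buyer bears (B): 1392.79 + 220.15 + 438.19 + 5641.77 + 613.90 + 767.65 + 301.13 + 1127.65 = 10503.23
Landed cost (B) = invoice 407048.59 + 10503.23 + duty 83071.08 = 500622.90
Difference = |499940.01 − 500622.90| = 682.89

Supplier A is cheaper by CAD 682.89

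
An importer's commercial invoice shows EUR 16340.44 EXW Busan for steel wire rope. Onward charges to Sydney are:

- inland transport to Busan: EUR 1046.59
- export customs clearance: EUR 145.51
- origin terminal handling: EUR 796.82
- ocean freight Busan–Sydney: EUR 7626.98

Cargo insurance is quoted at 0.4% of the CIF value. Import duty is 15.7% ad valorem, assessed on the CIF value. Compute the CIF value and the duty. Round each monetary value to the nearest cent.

CIF value: EUR 26060.58; import duty: EUR 4091.51

Let C be the CIF value. C = EXW price + pre-shipment costs + freight + 0.4% × C
C − 0.4% × C = 16340.44 + 1046.59 + 145.51 + 796.82 + 7626.98
0.996 × C = 25956.34
C = 25956.34 / 0.996 = 26060.58
Insurance premium = 0.4% × 26060.58 = 104.24
Import duty = 26060.58 × 15.7% = 4091.51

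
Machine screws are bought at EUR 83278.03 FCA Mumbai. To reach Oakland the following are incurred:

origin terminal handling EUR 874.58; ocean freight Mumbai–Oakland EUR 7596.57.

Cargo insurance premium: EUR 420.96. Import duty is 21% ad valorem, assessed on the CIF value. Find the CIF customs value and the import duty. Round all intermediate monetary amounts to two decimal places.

CIF = FCA price + pre-shipment costs + freight + insurance
CIF = 83278.03 + 874.58 + 7596.57 + 420.96 = 92170.14
Import duty = 92170.14 × 21% = 19355.73

CIF value: EUR 92170.14; import duty: EUR 19355.73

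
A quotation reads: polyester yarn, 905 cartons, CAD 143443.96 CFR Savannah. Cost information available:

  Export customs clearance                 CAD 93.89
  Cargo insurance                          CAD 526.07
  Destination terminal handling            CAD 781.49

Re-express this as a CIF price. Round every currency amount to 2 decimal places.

Not relevant to the conversion: export clearance — on the seller under both CFR and CIF; already in the CFR price and stays in the CIF price. destination terminal — on the buyer under both terms; not part of either seller's price.
From CFR to CIF, the seller additionally bears: insurance.
CIF price = 143443.96 + 526.07 = 143970.03

CIF price: CAD 143970.03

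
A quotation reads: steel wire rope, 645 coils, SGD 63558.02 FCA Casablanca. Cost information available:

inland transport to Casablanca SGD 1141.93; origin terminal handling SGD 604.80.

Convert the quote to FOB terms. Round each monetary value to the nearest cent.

FOB price: SGD 64162.82

Not relevant to the conversion: inland to port — on the seller under both FCA and FOB; already in the FCA price and stays in the FOB price.
From FCA to FOB, the seller additionally bears: origin terminal.
FOB price = 63558.02 + 604.80 = 64162.82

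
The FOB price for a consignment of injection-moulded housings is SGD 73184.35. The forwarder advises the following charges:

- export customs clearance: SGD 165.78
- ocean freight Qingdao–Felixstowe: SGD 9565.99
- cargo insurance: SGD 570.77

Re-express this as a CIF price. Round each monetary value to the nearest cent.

Not relevant to the conversion: export clearance — on the seller under both FOB and CIF; already in the FOB price and stays in the CIF price.
From FOB to CIF, the seller additionally bears: freight, insurance.
CIF price = 73184.35 + 9565.99 + 570.77 = 83321.11

CIF price: SGD 83321.11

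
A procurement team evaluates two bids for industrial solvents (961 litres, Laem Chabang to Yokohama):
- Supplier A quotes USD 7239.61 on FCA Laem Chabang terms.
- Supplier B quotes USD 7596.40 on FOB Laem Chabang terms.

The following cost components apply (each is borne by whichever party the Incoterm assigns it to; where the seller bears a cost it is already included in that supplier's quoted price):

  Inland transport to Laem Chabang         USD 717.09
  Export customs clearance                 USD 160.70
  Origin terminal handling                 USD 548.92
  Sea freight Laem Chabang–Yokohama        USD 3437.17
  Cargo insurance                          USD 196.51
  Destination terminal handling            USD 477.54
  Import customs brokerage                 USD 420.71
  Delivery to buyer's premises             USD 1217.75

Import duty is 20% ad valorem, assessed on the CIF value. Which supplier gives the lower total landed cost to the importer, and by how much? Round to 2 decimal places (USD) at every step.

Supplier A (FCA):
CIF value = FCA price + origin terminal + freight + insurance = 7239.61 + 548.92 + 3437.17 + 196.51 = 11422.21
Import duty = 11422.21 × 20% = 2284.44
Buyer bears (A): 548.92 + 3437.17 + 196.51 + 477.54 + 420.71 + 1217.75 = 6298.60
Landed cost (A) = invoice 7239.61 + 6298.60 + duty 2284.44 = 15822.65
Supplier B (FOB):
CIF value = FOB price + freight + insurance = 7596.40 + 3437.17 + 196.51 = 11230.08
Import duty = 11230.08 × 20% = 2246.02
Buyer bears (B): 3437.17 + 196.51 + 477.54 + 420.71 + 1217.75 = 5749.68
Landed cost (B) = invoice 7596.40 + 5749.68 + duty 2246.02 = 15592.10
Difference = |15822.65 − 15592.10| = 230.55

Supplier B is cheaper by USD 230.55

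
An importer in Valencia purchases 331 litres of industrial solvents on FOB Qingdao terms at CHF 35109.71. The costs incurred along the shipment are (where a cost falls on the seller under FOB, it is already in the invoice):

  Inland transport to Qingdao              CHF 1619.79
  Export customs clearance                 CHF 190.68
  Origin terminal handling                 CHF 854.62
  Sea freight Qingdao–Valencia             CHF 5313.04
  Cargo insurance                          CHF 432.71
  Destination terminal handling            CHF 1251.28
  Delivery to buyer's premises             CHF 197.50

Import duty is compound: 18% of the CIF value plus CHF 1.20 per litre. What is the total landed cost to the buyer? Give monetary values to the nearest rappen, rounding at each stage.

Total landed cost: CHF 50055.42

FOB: the seller bears costs until goods are on board at the origin port; the buyer bears freight, insurance and all costs thereafter.
Already in the invoice (seller's account under FOB): inland to port, export clearance, origin terminal — exclude.
CIF value = FOB price + freight + insurance = 35109.71 + 5313.04 + 432.71 = 40855.46
Ad valorem component: 40855.46 × 18% = 7353.98
Specific component: 331 × 1.20 = 397.20
Import duty = 7353.98 + 397.20 = 7751.18
Buyer bears: freight 5313.04 + insurance 432.71 + destination terminal 1251.28 + delivery 197.50 + duty 7751.18 = 14945.71
Landed cost = invoice 35109.71 + 14945.71 = 50055.42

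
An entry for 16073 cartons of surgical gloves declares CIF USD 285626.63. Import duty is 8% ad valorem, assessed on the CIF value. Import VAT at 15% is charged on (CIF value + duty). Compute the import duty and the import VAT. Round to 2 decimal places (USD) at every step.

Import duty = 285626.63 × 8% = 22850.13
VAT base = CIF + duty = 285626.63 + 22850.13 = 308476.76
Import VAT = 308476.76 × 15% = 46271.51

Import duty: USD 22850.13; import VAT: USD 46271.51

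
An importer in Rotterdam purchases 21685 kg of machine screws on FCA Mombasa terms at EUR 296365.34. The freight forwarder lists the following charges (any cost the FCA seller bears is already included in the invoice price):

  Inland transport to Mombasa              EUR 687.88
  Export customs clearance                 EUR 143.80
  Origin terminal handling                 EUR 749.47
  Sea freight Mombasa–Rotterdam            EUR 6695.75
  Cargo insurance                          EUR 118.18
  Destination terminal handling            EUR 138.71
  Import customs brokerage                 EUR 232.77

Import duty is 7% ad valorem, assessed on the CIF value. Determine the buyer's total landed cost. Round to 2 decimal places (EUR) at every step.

Total landed cost: EUR 325575.23

FCA: the seller delivers export-cleared goods to the carrier; the buyer bears costs from that point.
Already in the invoice (seller's account under FCA): inland to port, export clearance — exclude.
CIF value = FCA price + origin terminal + freight + insurance = 296365.34 + 749.47 + 6695.75 + 118.18 = 303928.74
Import duty = 303928.74 × 7% = 21275.01
Buyer bears: origin terminal 749.47 + freight 6695.75 + insurance 118.18 + destination terminal 138.71 + brokerage 232.77 + duty 21275.01 = 29209.89
Landed cost = invoice 296365.34 + 29209.89 = 325575.23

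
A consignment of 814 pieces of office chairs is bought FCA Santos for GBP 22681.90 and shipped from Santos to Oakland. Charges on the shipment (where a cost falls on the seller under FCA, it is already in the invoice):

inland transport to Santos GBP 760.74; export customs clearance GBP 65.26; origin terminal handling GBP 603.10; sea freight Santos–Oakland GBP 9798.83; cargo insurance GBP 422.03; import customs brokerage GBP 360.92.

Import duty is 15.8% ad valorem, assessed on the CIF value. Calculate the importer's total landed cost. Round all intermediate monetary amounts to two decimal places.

Total landed cost: GBP 39160.71

FCA: the seller delivers export-cleared goods to the carrier; the buyer bears costs from that point.
Already in the invoice (seller's account under FCA): inland to port, export clearance — exclude.
CIF value = FCA price + origin terminal + freight + insurance = 22681.90 + 603.10 + 9798.83 + 422.03 = 33505.86
Import duty = 33505.86 × 15.8% = 5293.93
Buyer bears: origin terminal 603.10 + freight 9798.83 + insurance 422.03 + brokerage 360.92 + duty 5293.93 = 16478.81
Landed cost = invoice 22681.90 + 16478.81 = 39160.71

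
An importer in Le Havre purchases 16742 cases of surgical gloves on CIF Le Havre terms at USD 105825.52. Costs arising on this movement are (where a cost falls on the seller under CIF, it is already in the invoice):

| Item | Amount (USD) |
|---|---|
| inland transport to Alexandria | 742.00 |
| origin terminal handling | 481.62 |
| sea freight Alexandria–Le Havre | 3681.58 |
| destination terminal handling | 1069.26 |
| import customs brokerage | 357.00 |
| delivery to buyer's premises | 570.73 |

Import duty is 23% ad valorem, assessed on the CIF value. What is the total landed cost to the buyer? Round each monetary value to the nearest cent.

CIF: the seller pays costs through ocean freight and marine insurance to the destination port.
Already in the invoice (seller's account under CIF): inland to port, origin terminal, freight — exclude.
The CIF price already equals the CIF value: 105825.52
Import duty = 105825.52 × 23% = 24339.87
Buyer bears: destination terminal 1069.26 + brokerage 357.00 + delivery 570.73 + duty 24339.87 = 26336.86
Landed cost = invoice 105825.52 + 26336.86 = 132162.38

Total landed cost: USD 132162.38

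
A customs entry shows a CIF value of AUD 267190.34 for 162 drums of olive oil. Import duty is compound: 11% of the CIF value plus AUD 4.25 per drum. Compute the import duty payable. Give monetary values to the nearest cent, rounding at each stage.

Ad valorem component: 267190.34 × 11% = 29390.94
Specific component: 162 × 4.25 = 688.50
Import duty = 29390.94 + 688.50 = 30079.44

Import duty: AUD 30079.44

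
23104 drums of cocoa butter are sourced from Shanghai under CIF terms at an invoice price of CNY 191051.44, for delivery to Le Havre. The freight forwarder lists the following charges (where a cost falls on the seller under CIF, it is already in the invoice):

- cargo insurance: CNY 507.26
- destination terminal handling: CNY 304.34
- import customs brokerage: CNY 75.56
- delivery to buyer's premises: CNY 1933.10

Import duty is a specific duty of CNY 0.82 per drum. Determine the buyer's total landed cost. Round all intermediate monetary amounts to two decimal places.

CIF: the seller pays costs through ocean freight and marine insurance to the destination port.
Already in the invoice (seller's account under CIF): insurance — exclude.
The CIF price already equals the CIF value: 191051.44
Import duty = 23104 × 0.82 = 18945.28
Buyer bears: destination terminal 304.34 + brokerage 75.56 + delivery 1933.10 + duty 18945.28 = 21258.28
Landed cost = invoice 191051.44 + 21258.28 = 212309.72

Total landed cost: CNY 212309.72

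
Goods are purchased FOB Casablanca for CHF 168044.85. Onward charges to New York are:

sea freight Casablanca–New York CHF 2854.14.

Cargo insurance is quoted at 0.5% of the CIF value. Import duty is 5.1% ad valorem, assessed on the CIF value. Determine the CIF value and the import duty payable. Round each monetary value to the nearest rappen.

Let C be the CIF value. C = FOB price + freight + 0.5% × C
C − 0.5% × C = 168044.85 + 2854.14
0.995 × C = 170898.99
C = 170898.99 / 0.995 = 171757.78
Insurance premium = 0.5% × 171757.78 = 858.79
Import duty = 171757.78 × 5.1% = 8759.65

CIF value: CHF 171757.78; import duty: CHF 8759.65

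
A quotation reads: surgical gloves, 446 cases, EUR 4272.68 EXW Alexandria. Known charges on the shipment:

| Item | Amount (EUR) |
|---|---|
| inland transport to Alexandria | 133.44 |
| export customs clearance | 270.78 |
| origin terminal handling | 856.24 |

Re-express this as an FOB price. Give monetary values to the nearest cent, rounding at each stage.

From EXW to FOB, the seller additionally bears: inland to port, export clearance, origin terminal.
FOB price = 4272.68 + 133.44 + 270.78 + 856.24 = 5533.14

FOB price: EUR 5533.14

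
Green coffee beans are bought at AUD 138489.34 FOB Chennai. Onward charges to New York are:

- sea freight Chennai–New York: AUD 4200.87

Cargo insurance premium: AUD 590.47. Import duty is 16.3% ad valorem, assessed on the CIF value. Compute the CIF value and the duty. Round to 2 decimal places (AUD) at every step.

CIF value: AUD 143280.68; import duty: AUD 23354.75

CIF = FOB price + freight + insurance
CIF = 138489.34 + 4200.87 + 590.47 = 143280.68
Import duty = 143280.68 × 16.3% = 23354.75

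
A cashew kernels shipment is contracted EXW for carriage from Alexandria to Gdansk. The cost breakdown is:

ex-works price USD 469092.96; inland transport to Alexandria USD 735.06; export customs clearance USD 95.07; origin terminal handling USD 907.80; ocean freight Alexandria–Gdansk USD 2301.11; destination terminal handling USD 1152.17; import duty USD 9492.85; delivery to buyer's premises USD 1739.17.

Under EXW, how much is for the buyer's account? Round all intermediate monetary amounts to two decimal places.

EXW: the seller makes goods available at their premises; the buyer bears all onward costs.
Seller's account: goods 469092.96 = 469092.96
Buyer's account: inland to port 735.06 + export clearance 95.07 + origin terminal 907.80 + freight 2301.11 + destination terminal 1152.17 + duty 9492.85 + delivery 1739.17 = 16423.23

Buyer's account: USD 16423.23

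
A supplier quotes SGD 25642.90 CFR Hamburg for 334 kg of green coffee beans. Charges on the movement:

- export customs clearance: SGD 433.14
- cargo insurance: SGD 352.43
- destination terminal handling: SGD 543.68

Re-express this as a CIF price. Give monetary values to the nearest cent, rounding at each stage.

CIF price: SGD 25995.33

Not relevant to the conversion: export clearance — on the seller under both CFR and CIF; already in the CFR price and stays in the CIF price. destination terminal — on the buyer under both terms; not part of either seller's price.
From CFR to CIF, the seller additionally bears: insurance.
CIF price = 25642.90 + 352.43 = 25995.33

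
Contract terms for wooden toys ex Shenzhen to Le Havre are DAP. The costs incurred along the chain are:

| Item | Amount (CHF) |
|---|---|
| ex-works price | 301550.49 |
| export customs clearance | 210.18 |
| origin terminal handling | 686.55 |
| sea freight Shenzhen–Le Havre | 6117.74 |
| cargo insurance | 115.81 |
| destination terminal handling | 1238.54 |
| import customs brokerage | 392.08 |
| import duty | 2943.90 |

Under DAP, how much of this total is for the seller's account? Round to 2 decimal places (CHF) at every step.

Seller's account: CHF 309919.31

DAP: the seller bears all costs to the named destination except import duty and clearance.
Seller's account: goods 301550.49 + export clearance 210.18 + origin terminal 686.55 + freight 6117.74 + insurance 115.81 + destination terminal 1238.54 = 309919.31
Buyer's account: brokerage 392.08 + duty 2943.90 = 3335.98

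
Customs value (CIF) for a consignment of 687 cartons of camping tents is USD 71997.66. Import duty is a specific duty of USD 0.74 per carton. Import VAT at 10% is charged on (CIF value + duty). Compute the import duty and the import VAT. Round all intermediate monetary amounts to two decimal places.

Import duty: USD 508.38; import VAT: USD 7250.60

Import duty = 687 × 0.74 = 508.38
VAT base = CIF + duty = 71997.66 + 508.38 = 72506.04
Import VAT = 72506.04 × 10% = 7250.60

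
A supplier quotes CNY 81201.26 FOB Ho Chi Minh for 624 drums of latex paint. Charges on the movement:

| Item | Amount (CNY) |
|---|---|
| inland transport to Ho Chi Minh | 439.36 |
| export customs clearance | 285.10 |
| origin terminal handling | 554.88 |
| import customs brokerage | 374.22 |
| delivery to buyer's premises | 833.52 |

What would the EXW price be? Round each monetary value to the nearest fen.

EXW price: CNY 79921.92

Not relevant to the conversion: brokerage, delivery — on the buyer under both terms; not part of either seller's price.
From FOB to EXW, the seller no longer bears: inland to port, export clearance, origin terminal.
EXW price = 81201.26 − 439.36 − 285.10 − 554.88 = 79921.92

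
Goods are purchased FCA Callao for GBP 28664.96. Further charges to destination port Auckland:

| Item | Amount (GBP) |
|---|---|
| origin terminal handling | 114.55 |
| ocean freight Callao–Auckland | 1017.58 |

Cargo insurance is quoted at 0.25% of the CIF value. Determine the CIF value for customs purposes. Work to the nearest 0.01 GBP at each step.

Let C be the CIF value. C = FCA price + pre-shipment costs + freight + 0.25% × C
C − 0.25% × C = 28664.96 + 114.55 + 1017.58
0.9975 × C = 29797.09
C = 29797.09 / 0.9975 = 29871.77
Insurance premium = 0.25% × 29871.77 = 74.68

CIF value: GBP 29871.77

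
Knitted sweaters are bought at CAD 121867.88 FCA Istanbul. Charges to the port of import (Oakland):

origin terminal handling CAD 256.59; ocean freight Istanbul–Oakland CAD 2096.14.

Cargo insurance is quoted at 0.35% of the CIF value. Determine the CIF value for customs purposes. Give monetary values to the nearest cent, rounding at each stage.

CIF value: CAD 124656.91

Let C be the CIF value. C = FCA price + pre-shipment costs + freight + 0.35% × C
C − 0.35% × C = 121867.88 + 256.59 + 2096.14
0.9965 × C = 124220.61
C = 124220.61 / 0.9965 = 124656.91
Insurance premium = 0.35% × 124656.91 = 436.30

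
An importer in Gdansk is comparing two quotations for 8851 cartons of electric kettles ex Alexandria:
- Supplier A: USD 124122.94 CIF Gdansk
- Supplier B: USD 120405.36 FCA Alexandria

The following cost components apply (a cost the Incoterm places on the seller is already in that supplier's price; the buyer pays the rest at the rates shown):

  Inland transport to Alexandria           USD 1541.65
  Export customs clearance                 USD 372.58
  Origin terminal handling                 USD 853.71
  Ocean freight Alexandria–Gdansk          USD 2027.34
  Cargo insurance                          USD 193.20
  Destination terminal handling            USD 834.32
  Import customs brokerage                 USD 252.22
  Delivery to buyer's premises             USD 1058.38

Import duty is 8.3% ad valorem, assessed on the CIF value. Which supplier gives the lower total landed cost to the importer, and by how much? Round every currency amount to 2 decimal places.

Supplier B is cheaper by USD 696.72

Supplier A (CIF):
The CIF price already equals the CIF value: 124122.94
Import duty = 124122.94 × 8.3% = 10302.20
Buyer bears (A): 834.32 + 252.22 + 1058.38 = 2144.92
Landed cost (A) = invoice 124122.94 + 2144.92 + duty 10302.20 = 136570.06
Supplier B (FCA):
CIF value = FCA price + origin terminal + freight + insurance = 120405.36 + 853.71 + 2027.34 + 193.20 = 123479.61
Import duty = 123479.61 × 8.3% = 10248.81
Buyer bears (B): 853.71 + 2027.34 + 193.20 + 834.32 + 252.22 + 1058.38 = 5219.17
Landed cost (B) = invoice 120405.36 + 5219.17 + duty 10248.81 = 135873.34
Difference = |136570.06 − 135873.34| = 696.72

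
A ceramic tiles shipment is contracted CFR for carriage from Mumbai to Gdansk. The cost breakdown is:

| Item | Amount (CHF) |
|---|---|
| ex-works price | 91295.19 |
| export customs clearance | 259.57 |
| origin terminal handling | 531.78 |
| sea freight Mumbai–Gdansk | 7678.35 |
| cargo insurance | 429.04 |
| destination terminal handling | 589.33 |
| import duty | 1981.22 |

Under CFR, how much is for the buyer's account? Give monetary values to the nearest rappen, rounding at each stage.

Buyer's account: CHF 2999.59

CFR: the seller pays costs through ocean freight to the destination port, but not insurance.
Seller's account: goods 91295.19 + export clearance 259.57 + origin terminal 531.78 + freight 7678.35 = 99764.89
Buyer's account: insurance 429.04 + destination terminal 589.33 + duty 1981.22 = 2999.59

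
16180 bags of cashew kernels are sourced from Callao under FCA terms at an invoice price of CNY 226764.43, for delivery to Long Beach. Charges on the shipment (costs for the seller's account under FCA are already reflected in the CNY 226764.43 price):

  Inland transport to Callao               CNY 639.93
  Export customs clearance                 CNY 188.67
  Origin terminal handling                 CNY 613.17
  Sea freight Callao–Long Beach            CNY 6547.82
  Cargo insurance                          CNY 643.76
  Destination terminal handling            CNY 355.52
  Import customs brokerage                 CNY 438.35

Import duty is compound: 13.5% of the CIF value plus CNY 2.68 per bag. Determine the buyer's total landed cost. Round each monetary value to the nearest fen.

FCA: the seller delivers export-cleared goods to the carrier; the buyer bears costs from that point.
Already in the invoice (seller's account under FCA): inland to port, export clearance — exclude.
CIF value = FCA price + origin terminal + freight + insurance = 226764.43 + 613.17 + 6547.82 + 643.76 = 234569.18
Ad valorem component: 234569.18 × 13.5% = 31666.84
Specific component: 16180 × 2.68 = 43362.40
Import duty = 31666.84 + 43362.40 = 75029.24
Buyer bears: origin terminal 613.17 + freight 6547.82 + insurance 643.76 + destination terminal 355.52 + brokerage 438.35 + duty 75029.24 = 83627.86
Landed cost = invoice 226764.43 + 83627.86 = 310392.29

Total landed cost: CNY 310392.29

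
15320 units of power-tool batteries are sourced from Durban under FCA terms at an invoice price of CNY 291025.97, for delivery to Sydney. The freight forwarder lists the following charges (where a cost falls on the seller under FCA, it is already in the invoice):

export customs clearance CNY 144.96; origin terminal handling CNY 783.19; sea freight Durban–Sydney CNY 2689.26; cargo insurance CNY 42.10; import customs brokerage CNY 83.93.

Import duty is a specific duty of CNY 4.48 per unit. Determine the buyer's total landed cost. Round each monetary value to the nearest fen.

FCA: the seller delivers export-cleared goods to the carrier; the buyer bears costs from that point.
Already in the invoice (seller's account under FCA): export clearance — exclude.
CIF value = FCA price + origin terminal + freight + insurance = 291025.97 + 783.19 + 2689.26 + 42.10 = 294540.52
Import duty = 15320 × 4.48 = 68633.60
Buyer bears: origin terminal 783.19 + freight 2689.26 + insurance 42.10 + brokerage 83.93 + duty 68633.60 = 72232.08
Landed cost = invoice 291025.97 + 72232.08 = 363258.05

Total landed cost: CNY 363258.05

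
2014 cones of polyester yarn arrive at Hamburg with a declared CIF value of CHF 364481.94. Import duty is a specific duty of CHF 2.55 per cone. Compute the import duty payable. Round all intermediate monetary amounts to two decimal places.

Import duty: CHF 5135.70

Import duty = 2014 × 2.55 = 5135.70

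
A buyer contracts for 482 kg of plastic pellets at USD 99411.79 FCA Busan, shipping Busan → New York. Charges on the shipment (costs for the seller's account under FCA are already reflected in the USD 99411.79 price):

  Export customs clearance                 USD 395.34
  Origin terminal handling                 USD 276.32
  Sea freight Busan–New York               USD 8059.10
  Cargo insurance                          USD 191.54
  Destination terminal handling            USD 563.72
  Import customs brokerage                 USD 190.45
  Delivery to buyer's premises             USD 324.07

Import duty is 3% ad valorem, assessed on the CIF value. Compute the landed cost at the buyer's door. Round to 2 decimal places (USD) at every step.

Total landed cost: USD 112255.15

FCA: the seller delivers export-cleared goods to the carrier; the buyer bears costs from that point.
Already in the invoice (seller's account under FCA): export clearance — exclude.
CIF value = FCA price + origin terminal + freight + insurance = 99411.79 + 276.32 + 8059.10 + 191.54 = 107938.75
Import duty = 107938.75 × 3% = 3238.16
Buyer bears: origin terminal 276.32 + freight 8059.10 + insurance 191.54 + destination terminal 563.72 + brokerage 190.45 + delivery 324.07 + duty 3238.16 = 12843.36
Landed cost = invoice 99411.79 + 12843.36 = 112255.15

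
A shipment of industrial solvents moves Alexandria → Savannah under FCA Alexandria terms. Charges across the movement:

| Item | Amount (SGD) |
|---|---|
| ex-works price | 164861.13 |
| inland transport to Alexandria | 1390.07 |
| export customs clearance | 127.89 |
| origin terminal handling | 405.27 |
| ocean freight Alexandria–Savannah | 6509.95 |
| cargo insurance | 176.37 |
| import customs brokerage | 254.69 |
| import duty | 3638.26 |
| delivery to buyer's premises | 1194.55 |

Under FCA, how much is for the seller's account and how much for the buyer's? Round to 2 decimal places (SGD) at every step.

Seller: SGD 166379.09; buyer: SGD 12179.09

FCA: the seller delivers export-cleared goods to the carrier; the buyer bears costs from that point.
Seller's account: goods 164861.13 + inland to port 1390.07 + export clearance 127.89 = 166379.09
Buyer's account: origin terminal 405.27 + freight 6509.95 + insurance 176.37 + brokerage 254.69 + duty 3638.26 + delivery 1194.55 = 12179.09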